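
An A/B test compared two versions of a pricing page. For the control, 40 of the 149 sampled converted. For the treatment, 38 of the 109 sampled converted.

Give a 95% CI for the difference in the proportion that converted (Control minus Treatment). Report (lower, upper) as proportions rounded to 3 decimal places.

Sample proportions: 40/149 = 0.2685, 38/109 = 0.3486.
Each SE is √(p̂(1−p̂)/n): √(0.2685·0.7315/149) = 0.03631 and √(0.3486·0.6514/109) = 0.04564.
SE(p̂₁ − p̂₂) = √(SE₁² + SE₂²) = √(0.0013184161 + 0.0020830096) = 0.05832, since the two samples are independent.
At 95% confidence z* = 1.960; margin = 1.960 × 0.05832 = 0.11431.
The difference is 0.2685 − 0.3486 = -0.0801, so the interval is -0.0801 ± 0.11431 = (-0.194, 0.034).

(-0.194, 0.034)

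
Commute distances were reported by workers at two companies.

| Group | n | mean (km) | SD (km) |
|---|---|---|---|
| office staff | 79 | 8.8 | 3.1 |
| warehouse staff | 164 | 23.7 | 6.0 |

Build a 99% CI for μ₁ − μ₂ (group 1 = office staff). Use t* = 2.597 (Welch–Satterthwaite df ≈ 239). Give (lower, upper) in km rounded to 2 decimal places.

Per-group SEs: s₁/√n₁ = 3.1/√79 = 0.3488, s₂/√n₂ = 6.0/√164 = 0.4685.
Unpooled SE of the difference: √(0.12166144 + 0.21949225) = 0.5841.
Margin of error = t* · SE = 2.597 × 0.5841 = 1.5169.
x̄₁ − x̄₂ = 8.8 − 23.7 = -14.9000.
CI: -14.9000 ± 1.5169 = (-16.42, -13.38).

(-16.42, -13.38)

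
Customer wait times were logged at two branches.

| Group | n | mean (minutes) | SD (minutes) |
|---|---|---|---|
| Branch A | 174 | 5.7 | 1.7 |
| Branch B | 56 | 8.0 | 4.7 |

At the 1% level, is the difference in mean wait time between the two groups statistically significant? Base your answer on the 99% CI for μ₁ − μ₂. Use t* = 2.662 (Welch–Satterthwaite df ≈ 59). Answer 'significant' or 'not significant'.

significant

Standard errors of each mean: 1.7/√174 = 0.1289 and 4.7/√56 = 0.6281.
SE(x̄₁ − x̄₂) = √(0.1289² + 0.6281²) = 0.6412 for independent samples with unequal variances.
With t* = 2.662, the margin is 2.662 × 0.6412 = 1.7069.
x̄₁ − x̄₂ = 5.7 − 8.0 = -2.3000; the interval is -2.3000 ± 1.7069 = (-4.0069, -0.5931).
The interval (-4.0069, -0.5931) does not contain 0, so the difference is significant.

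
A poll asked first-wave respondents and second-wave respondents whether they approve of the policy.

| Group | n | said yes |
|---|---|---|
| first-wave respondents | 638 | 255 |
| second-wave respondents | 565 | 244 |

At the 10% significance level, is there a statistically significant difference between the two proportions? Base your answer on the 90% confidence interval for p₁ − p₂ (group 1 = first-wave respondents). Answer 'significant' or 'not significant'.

not significant

Sample proportions: 255/638 = 0.3997, 244/565 = 0.4319.
Each SE is √(p̂(1−p̂)/n): √(0.3997·0.6003/638) = 0.01939 and √(0.4319·0.5681/565) = 0.02084.
SE(p̂₁ − p̂₂) = √(SE₁² + SE₂²) = √(0.0003759721 + 0.0004343056) = 0.02847, since the two samples are independent.
At 90% confidence z* = 1.645; margin = 1.645 × 0.02847 = 0.04683.
The difference is 0.3997 − 0.4319 = -0.0322, so the interval is -0.0322 ± 0.04683 = (-0.07903, 0.01463).
The interval (-0.07903, 0.01463) contains 0, so the difference is not significant.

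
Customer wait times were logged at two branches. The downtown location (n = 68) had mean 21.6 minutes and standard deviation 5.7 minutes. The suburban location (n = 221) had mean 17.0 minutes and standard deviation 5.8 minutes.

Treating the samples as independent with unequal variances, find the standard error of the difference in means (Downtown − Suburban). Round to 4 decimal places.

Standard errors of each mean: 5.7/√68 = 0.6912 and 5.8/√221 = 0.3902.
SE(x̄₁ − x̄₂) = √(0.6912² + 0.3902²) = 0.7937 for independent samples with unequal variances.

0.7937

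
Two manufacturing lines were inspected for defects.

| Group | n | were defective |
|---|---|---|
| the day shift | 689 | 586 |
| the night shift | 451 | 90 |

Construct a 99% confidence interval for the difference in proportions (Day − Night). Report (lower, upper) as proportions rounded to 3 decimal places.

(0.591, 0.711)

First, p̂₁ = 586/689 = 0.8505; p̂₂ = 90/451 = 0.1996.
The two standard errors are √(0.8505×0.1495/689) = 0.01358 and √(0.1996×0.8004/451) = 0.01882.
Because the samples are independent, SE_diff = √(0.01358² + 0.01882²) = 0.02321.
Using z* = 2.576 for 99%, ME = 2.576 × 0.02321 = 0.05979.
p̂₁ − p̂₂ = 0.6509; interval 0.6509 ± 0.05979 gives (0.591, 0.711).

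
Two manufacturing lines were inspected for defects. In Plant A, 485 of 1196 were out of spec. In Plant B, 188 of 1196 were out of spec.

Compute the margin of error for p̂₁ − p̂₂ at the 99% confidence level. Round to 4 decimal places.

0.0455

Sample proportions: 485/1196 = 0.4055, 188/1196 = 0.1572.
Each SE is √(p̂(1−p̂)/n): √(0.4055·0.5945/1196) = 0.01420 and √(0.1572·0.8428/1196) = 0.01053.
SE(p̂₁ − p̂₂) = √(SE₁² + SE₂²) = √(0.00020164 + 0.0001108809) = 0.01768, since the two samples are independent.
At 99% confidence z* = 2.576; margin = 2.576 × 0.01768 = 0.04554.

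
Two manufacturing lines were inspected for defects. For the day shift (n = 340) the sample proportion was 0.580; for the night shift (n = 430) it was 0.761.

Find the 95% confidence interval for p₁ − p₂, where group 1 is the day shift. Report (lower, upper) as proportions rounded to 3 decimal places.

(-0.247, -0.115)

Each SE is √(p̂(1−p̂)/n): √(0.5800·0.4200/340) = 0.02677 and √(0.7610·0.2390/430) = 0.02057.
SE(p̂₁ − p̂₂) = √(SE₁² + SE₂²) = √(0.0007166329 + 0.0004231249) = 0.03376, since the two samples are independent.
At 95% confidence z* = 1.960; margin = 1.960 × 0.03376 = 0.06617.
The difference is 0.5800 − 0.7610 = -0.1810, so the interval is -0.1810 ± 0.06617 = (-0.247, -0.115).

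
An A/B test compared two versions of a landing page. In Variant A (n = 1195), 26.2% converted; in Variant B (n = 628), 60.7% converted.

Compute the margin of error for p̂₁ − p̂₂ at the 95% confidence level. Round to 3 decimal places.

Each SE is √(p̂(1−p̂)/n): √(0.2620·0.7380/1195) = 0.01272 and √(0.6070·0.3930/628) = 0.01949.
SE(p̂₁ − p̂₂) = √(SE₁² + SE₂²) = √(0.0001617984 + 0.0003798601) = 0.02327, since the two samples are independent.
At 95% confidence z* = 1.960; margin = 1.960 × 0.02327 = 0.04561.

0.046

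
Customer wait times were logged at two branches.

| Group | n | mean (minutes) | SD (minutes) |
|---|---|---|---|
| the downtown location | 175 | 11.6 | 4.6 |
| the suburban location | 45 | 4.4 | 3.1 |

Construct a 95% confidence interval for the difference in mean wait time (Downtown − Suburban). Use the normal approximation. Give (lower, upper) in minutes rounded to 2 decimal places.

Standard errors of each mean: 4.6/√175 = 0.3477 and 3.1/√45 = 0.4621.
SE(x̄₁ − x̄₂) = √(0.3477² + 0.4621²) = 0.5783 for independent samples with unequal variances.
With z* = 1.960, the margin is 1.960 × 0.5783 = 1.1335.
x̄₁ − x̄₂ = 11.6 − 4.4 = 7.2000; the interval is 7.2000 ± 1.1335 = (6.07, 8.33).

(6.07, 8.33)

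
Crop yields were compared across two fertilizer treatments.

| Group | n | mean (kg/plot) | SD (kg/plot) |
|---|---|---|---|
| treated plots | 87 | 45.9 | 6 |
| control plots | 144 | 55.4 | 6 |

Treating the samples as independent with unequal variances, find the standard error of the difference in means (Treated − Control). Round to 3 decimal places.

SE₁ = s₁/√n₁ = 6/√87 = 0.6433; SE₂ = 6/√144 = 0.5000.
Independent samples, unequal variances: SE_diff = √(SE₁² + SE₂²) = √(0.41383489 + 0.25) = 0.8148.

0.815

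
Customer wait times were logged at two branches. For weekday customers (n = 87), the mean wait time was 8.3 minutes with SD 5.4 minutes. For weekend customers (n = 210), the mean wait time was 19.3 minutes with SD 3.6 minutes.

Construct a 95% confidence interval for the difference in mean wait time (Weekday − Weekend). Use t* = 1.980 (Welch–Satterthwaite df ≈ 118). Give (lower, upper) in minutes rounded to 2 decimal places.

Per-group SEs: s₁/√n₁ = 5.4/√87 = 0.5789, s₂/√n₂ = 3.6/√210 = 0.2484.
Unpooled SE of the difference: √(0.33512521 + 0.06170256) = 0.6299.
Margin of error = t* · SE = 1.980 × 0.6299 = 1.2472.
x̄₁ − x̄₂ = 8.3 − 19.3 = -11.0000.
CI: -11.0000 ± 1.2472 = (-12.25, -9.75).

(-12.25, -9.75)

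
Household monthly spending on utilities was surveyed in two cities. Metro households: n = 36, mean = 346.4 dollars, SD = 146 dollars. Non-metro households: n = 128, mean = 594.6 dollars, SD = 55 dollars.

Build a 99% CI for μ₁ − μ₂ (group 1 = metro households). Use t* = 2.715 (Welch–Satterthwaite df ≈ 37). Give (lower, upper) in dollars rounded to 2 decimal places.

(-315.57, -180.83)

Standard errors of each mean: 146/√36 = 24.3333 and 55/√128 = 4.8614.
SE(x̄₁ − x̄₂) = √(24.3333² + 4.8614²) = 24.8142 for independent samples with unequal variances.
With t* = 2.715, the margin is 2.715 × 24.8142 = 67.3706.
x̄₁ − x̄₂ = 346.4 − 594.6 = -248.2000; the interval is -248.2000 ± 67.3706 = (-315.57, -180.83).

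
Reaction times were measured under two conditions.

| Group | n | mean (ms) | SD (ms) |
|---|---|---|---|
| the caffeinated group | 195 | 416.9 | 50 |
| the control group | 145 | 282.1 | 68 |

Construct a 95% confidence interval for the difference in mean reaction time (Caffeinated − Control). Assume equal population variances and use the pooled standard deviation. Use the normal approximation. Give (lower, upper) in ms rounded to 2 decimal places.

(122.26, 147.34)

s_p = √[((n₁−1)s₁² + (n₂−1)s₂²)/(n₁+n₂−2)] = √[(194·50² + 144·68²)/338] = 58.3515.
SE = 58.3515·√(1/195 + 1/145) = 6.3987.
With z* = 1.960, margin = 1.960 × 6.3987 = 12.5415.
x̄₁ − x̄₂ = 416.9 − 282.1 = 134.8000; interval 134.8000 ± 12.5415 = (122.26, 147.34).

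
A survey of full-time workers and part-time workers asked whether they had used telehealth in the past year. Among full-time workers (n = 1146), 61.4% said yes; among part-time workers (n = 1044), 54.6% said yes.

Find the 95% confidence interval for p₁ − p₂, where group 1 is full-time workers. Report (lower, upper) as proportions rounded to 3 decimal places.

Each SE is √(p̂(1−p̂)/n): √(0.6140·0.3860/1146) = 0.01438 and √(0.5460·0.4540/1044) = 0.01541.
SE(p̂₁ − p̂₂) = √(SE₁² + SE₂²) = √(0.0002067844 + 0.0002374681) = 0.02108, since the two samples are independent.
At 95% confidence z* = 1.960; margin = 1.960 × 0.02108 = 0.04132.
The difference is 0.6140 − 0.5460 = 0.0680, so the interval is 0.0680 ± 0.04132 = (0.027, 0.109).

(0.027, 0.109)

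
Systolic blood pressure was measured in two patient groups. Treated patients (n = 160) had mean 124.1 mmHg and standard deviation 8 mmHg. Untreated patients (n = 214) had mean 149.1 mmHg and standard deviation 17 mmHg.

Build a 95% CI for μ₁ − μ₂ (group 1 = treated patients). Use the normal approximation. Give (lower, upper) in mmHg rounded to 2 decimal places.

SE₁ = s₁/√n₁ = 8/√160 = 0.6325; SE₂ = 17/√214 = 1.1621.
Independent samples, unequal variances: SE_diff = √(SE₁² + SE₂²) = √(0.40005625 + 1.35047641) = 1.3231.
z* = 1.960, so margin of error = 1.960 × 1.3231 = 2.5933.
Difference in means = 124.1 − 149.1 = -25.0000.
-25.0000 ± 2.5933 → (-27.59, -22.41).

(-27.59, -22.41)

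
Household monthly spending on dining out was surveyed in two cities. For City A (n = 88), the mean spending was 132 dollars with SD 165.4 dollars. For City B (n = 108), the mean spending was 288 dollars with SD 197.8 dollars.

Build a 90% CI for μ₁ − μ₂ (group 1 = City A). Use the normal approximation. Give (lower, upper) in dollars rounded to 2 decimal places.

SE₁ = s₁/√n₁ = 165.4/√88 = 17.6317; SE₂ = 197.8/√108 = 19.0333.
Independent samples, unequal variances: SE_diff = √(SE₁² + SE₂²) = √(310.87684489 + 362.26650889) = 25.9450.
z* = 1.645, so margin of error = 1.645 × 25.9450 = 42.6795.
Difference in means = 132 − 288 = -156.0000.
-156.0000 ± 42.6795 → (-198.68, -113.32).

(-198.68, -113.32)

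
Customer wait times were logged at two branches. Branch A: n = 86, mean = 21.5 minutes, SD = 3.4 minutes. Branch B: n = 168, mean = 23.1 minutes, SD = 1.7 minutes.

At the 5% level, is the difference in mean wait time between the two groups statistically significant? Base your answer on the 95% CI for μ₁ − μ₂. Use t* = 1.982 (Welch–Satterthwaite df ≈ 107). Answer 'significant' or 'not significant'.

Per-group SEs: s₁/√n₁ = 3.4/√86 = 0.3666, s₂/√n₂ = 1.7/√168 = 0.1312.
Unpooled SE of the difference: √(0.13439556 + 0.01721344) = 0.3894.
Margin of error = t* · SE = 1.982 × 0.3894 = 0.7718.
x̄₁ − x̄₂ = 21.5 − 23.1 = -1.6000.
CI: -1.6000 ± 0.7718 = (-2.3718, -0.8282).
The interval (-2.3718, -0.8282) does not contain 0, so the difference is significant.

significant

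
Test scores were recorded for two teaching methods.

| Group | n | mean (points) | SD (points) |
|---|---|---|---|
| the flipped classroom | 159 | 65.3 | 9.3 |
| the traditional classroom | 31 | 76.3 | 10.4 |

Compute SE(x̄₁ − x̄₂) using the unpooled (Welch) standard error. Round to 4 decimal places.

2.0082

Per-group SEs: s₁/√n₁ = 9.3/√159 = 0.7375, s₂/√n₂ = 10.4/√31 = 1.8679.
Unpooled SE of the difference: √(0.54390625 + 3.48905041) = 2.0082.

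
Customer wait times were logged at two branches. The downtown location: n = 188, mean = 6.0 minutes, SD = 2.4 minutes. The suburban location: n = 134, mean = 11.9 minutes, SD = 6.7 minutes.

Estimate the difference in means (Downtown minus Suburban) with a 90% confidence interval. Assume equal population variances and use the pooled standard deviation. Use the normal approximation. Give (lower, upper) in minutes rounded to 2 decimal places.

(-6.77, -5.03)

Pooled variance s_p² = [187·2.4² + 133·6.7²] / (188+134−2) = 22.0234, so s_p = 4.6929.
SE_diff = s_p·√(1/n₁ + 1/n₂) = 4.6929·√(1/188 + 1/134) = 0.5306.
z* = 1.645; margin = 1.645 × 0.5306 = 0.8728.
Difference = 6.0 − 11.9 = -5.9000.
-5.9000 ± 0.8728 → (-6.77, -5.03).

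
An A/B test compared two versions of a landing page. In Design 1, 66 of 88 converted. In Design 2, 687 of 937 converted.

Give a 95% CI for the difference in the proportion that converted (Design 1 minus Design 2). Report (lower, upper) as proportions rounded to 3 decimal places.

(-0.078, 0.112)

First, p̂₁ = 66/88 = 0.7500; p̂₂ = 687/937 = 0.7332.
The two standard errors are √(0.7500×0.2500/88) = 0.04616 and √(0.7332×0.2668/937) = 0.01445.
Because the samples are independent, SE_diff = √(0.04616² + 0.01445²) = 0.04837.
Using z* = 1.960 for 95%, ME = 1.960 × 0.04837 = 0.09481.
p̂₁ − p̂₂ = 0.0168; interval 0.0168 ± 0.09481 gives (-0.078, 0.112).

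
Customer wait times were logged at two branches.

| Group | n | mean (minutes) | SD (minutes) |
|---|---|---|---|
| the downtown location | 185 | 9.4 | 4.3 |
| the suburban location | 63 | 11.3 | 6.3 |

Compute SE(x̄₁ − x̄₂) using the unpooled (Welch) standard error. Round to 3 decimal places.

Standard errors of each mean: 4.3/√185 = 0.3161 and 6.3/√63 = 0.7937.
SE(x̄₁ − x̄₂) = √(0.3161² + 0.7937²) = 0.8543 for independent samples with unequal variances.

0.854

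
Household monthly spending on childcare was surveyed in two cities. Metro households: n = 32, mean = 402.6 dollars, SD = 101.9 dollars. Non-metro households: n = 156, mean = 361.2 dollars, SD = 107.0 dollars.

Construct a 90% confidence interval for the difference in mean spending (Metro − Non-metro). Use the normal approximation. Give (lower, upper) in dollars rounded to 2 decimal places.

Standard errors of each mean: 101.9/√32 = 18.0135 and 107.0/√156 = 8.5669.
SE(x̄₁ − x̄₂) = √(18.0135² + 8.5669²) = 19.9469 for independent samples with unequal variances.
With z* = 1.645, the margin is 1.645 × 19.9469 = 32.8127.
x̄₁ − x̄₂ = 402.6 − 361.2 = 41.4000; the interval is 41.4000 ± 32.8127 = (8.59, 74.21).

(8.59, 74.21)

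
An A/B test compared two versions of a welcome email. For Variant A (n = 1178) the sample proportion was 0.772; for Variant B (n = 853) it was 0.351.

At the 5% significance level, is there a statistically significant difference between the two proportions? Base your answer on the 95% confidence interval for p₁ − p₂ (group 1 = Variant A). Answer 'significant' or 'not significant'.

The two standard errors are √(0.7720×0.2280/1178) = 0.01222 and √(0.3510×0.6490/853) = 0.01634.
Because the samples are independent, SE_diff = √(0.01222² + 0.01634²) = 0.02040.
Using z* = 1.960 for 95%, ME = 1.960 × 0.02040 = 0.03998.
p̂₁ − p̂₂ = 0.4210; interval 0.4210 ± 0.03998 gives (0.38102, 0.46098).
The interval (0.38102, 0.46098) does not contain 0, so the difference is significant.

significant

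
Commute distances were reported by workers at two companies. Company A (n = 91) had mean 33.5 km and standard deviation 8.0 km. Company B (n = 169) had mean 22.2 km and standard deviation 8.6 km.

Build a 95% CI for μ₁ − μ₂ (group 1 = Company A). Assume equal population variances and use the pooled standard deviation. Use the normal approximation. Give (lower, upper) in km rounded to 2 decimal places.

(9.16, 13.44)

s_p = √[((n₁−1)s₁² + (n₂−1)s₂²)/(n₁+n₂−2)] = √[(90·8.0² + 168·8.6²)/258] = 8.3956.
SE = 8.3956·√(1/91 + 1/169) = 1.0916.
With z* = 1.960, margin = 1.960 × 1.0916 = 2.1395.
x̄₁ − x̄₂ = 33.5 − 22.2 = 11.3000; interval 11.3000 ± 2.1395 = (9.16, 13.44).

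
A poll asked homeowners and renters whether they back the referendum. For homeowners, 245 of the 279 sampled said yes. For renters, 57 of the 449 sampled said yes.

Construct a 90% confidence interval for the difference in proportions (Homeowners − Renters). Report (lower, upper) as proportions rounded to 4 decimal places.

p̂₁ = 245/279 = 0.8781 and p̂₂ = 57/449 = 0.1269.
SE₁ = √(p̂₁(1−p̂₁)/n₁) = √(0.8781·0.1219/279) = 0.01959; SE₂ = √(0.1269·0.8731/449) = 0.01571.
Independent samples: SE of the difference = √(SE₁² + SE₂²) = √(0.0003837681 + 0.0002468041) = 0.02511.
z* for 90% confidence is 1.645, so the margin of error is 1.645 × 0.02511 = 0.04131.
Point estimate p̂₁ − p̂₂ = 0.8781 − 0.1269 = 0.7512.
0.7512 ± 0.04131 → (0.7099, 0.7925).

(0.7099, 0.7925)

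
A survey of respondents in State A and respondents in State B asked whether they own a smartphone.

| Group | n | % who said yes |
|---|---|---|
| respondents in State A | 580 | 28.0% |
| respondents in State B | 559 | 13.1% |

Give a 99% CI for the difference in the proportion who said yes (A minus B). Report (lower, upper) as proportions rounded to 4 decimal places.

(0.0885, 0.2095)

SE₁ = √(p̂₁(1−p̂₁)/n₁) = √(0.2800·0.7200/580) = 0.01864; SE₂ = √(0.1310·0.8690/559) = 0.01427.
Independent samples: SE of the difference = √(SE₁² + SE₂²) = √(0.0003474496 + 0.0002036329) = 0.02348.
z* for 99% confidence is 2.576, so the margin of error is 2.576 × 0.02348 = 0.06048.
Point estimate p̂₁ − p̂₂ = 0.2800 − 0.1310 = 0.1490.
0.1490 ± 0.06048 → (0.0885, 0.2095).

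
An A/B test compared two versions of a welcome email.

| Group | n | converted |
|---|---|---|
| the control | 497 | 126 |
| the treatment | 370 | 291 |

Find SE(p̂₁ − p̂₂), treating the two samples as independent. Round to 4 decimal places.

First, p̂₁ = 126/497 = 0.2535; p̂₂ = 291/370 = 0.7865.
The two standard errors are √(0.2535×0.7465/497) = 0.01951 and √(0.7865×0.2135/370) = 0.02130.
Because the samples are independent, SE_diff = √(0.01951² + 0.02130²) = 0.02888.

0.0289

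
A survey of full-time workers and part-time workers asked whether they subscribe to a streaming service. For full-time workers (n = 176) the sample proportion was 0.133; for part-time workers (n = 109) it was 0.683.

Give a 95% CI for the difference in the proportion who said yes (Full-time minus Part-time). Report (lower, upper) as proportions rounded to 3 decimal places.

The two standard errors are √(0.1330×0.8670/176) = 0.02560 and √(0.6830×0.3170/109) = 0.04457.
Because the samples are independent, SE_diff = √(0.02560² + 0.04457²) = 0.05140.
Using z* = 1.960 for 95%, ME = 1.960 × 0.05140 = 0.10074.
p̂₁ − p̂₂ = -0.5500; interval -0.5500 ± 0.10074 gives (-0.651, -0.449).

(-0.651, -0.449)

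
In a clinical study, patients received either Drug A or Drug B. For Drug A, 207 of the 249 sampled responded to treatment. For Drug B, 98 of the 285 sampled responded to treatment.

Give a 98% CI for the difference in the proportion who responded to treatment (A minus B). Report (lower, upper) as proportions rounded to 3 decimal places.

Sample proportions: 207/249 = 0.8313, 98/285 = 0.3439.
Each SE is √(p̂(1−p̂)/n): √(0.8313·0.1687/249) = 0.02373 and √(0.3439·0.6561/285) = 0.02814.
SE(p̂₁ − p̂₂) = √(SE₁² + SE₂²) = √(0.0005631129 + 0.0007918596) = 0.03681, since the two samples are independent.
At 98% confidence z* = 2.326; margin = 2.326 × 0.03681 = 0.08562.
The difference is 0.8313 − 0.3439 = 0.4874, so the interval is 0.4874 ± 0.08562 = (0.402, 0.573).

(0.402, 0.573)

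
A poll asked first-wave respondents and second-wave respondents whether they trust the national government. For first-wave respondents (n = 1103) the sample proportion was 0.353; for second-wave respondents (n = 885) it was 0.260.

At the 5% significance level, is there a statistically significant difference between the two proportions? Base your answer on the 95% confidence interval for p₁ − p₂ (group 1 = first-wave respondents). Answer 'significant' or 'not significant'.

SE₁ = √(p̂₁(1−p̂₁)/n₁) = √(0.3530·0.6470/1103) = 0.01439; SE₂ = √(0.2600·0.7400/885) = 0.01474.
Independent samples: SE of the difference = √(SE₁² + SE₂²) = √(0.0002070721 + 0.0002172676) = 0.02060.
z* for 95% confidence is 1.960, so the margin of error is 1.960 × 0.02060 = 0.04038.
Point estimate p̂₁ − p̂₂ = 0.3530 − 0.2600 = 0.0930.
0.0930 ± 0.04038 → (0.05262, 0.13338).
The interval (0.05262, 0.13338) does not contain 0, so the difference is significant.

significant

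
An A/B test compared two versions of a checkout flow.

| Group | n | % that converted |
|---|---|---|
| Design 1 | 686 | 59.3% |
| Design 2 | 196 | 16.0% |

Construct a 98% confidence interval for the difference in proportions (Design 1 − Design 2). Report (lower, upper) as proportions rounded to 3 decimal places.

The two standard errors are √(0.5930×0.4070/686) = 0.01876 and √(0.1600×0.8400/196) = 0.02619.
Because the samples are independent, SE_diff = √(0.01876² + 0.02619²) = 0.03222.
Using z* = 2.326 for 98%, ME = 2.326 × 0.03222 = 0.07494.
p̂₁ − p̂₂ = 0.4330; interval 0.4330 ± 0.07494 gives (0.358, 0.508).

(0.358, 0.508)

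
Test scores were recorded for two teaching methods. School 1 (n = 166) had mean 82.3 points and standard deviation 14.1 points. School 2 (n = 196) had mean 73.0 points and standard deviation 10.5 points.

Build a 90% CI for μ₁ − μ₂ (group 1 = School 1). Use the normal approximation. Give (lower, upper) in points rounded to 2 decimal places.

(7.12, 11.48)

SE₁ = s₁/√n₁ = 14.1/√166 = 1.0944; SE₂ = 10.5/√196 = 0.7500.
Independent samples, unequal variances: SE_diff = √(SE₁² + SE₂²) = √(1.19771136 + 0.5625) = 1.3267.
z* = 1.645, so margin of error = 1.645 × 1.3267 = 2.1824.
Difference in means = 82.3 − 73.0 = 9.3000.
9.3000 ± 2.1824 → (7.12, 11.48).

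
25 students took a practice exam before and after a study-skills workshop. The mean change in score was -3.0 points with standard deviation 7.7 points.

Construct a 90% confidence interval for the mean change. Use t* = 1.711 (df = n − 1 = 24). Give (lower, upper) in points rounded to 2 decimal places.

(-5.63, -0.37)

This is a matched-pairs design, so SE = s_d/√n = 7.7/√25 = 1.5400.
Margin = 1.711 × 1.5400 = 2.6349; the interval is -3.0 ± 2.6349 = (-5.63, -0.37).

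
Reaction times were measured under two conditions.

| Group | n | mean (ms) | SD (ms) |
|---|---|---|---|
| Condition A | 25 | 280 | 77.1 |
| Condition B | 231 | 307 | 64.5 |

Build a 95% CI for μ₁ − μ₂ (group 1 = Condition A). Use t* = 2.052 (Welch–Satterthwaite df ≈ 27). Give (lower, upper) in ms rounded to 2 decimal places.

(-59.82, 5.82)

SE₁ = s₁/√n₁ = 77.1/√25 = 15.4200; SE₂ = 64.5/√231 = 4.2438.
Independent samples, unequal variances: SE_diff = √(SE₁² + SE₂²) = √(237.7764 + 18.00983844) = 15.9933.
t* = 2.052, so margin of error = 2.052 × 15.9933 = 32.8183.
Difference in means = 280 − 307 = -27.0000.
-27.0000 ± 32.8183 → (-59.82, 5.82).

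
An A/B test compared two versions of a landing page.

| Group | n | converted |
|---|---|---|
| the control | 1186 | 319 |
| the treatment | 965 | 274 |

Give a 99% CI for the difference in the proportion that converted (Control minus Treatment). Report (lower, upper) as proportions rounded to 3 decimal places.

(-0.065, 0.035)

Sample proportions: 319/1186 = 0.2690, 274/965 = 0.2839.
Each SE is √(p̂(1−p̂)/n): √(0.2690·0.7310/1186) = 0.01288 and √(0.2839·0.7161/965) = 0.01451.
SE(p̂₁ − p̂₂) = √(SE₁² + SE₂²) = √(0.0001658944 + 0.0002105401) = 0.01940, since the two samples are independent.
At 99% confidence z* = 2.576; margin = 2.576 × 0.01940 = 0.04997.
The difference is 0.2690 − 0.2839 = -0.0149, so the interval is -0.0149 ± 0.04997 = (-0.065, 0.035).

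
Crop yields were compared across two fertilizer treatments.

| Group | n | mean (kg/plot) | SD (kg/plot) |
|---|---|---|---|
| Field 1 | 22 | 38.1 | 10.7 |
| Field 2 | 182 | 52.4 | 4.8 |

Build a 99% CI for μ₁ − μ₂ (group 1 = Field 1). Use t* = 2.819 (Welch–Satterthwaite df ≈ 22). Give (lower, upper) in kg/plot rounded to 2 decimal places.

(-20.81, -7.79)

Standard errors of each mean: 10.7/√22 = 2.2812 and 4.8/√182 = 0.3558.
SE(x̄₁ − x̄₂) = √(2.2812² + 0.3558²) = 2.3088 for independent samples with unequal variances.
With t* = 2.819, the margin is 2.819 × 2.3088 = 6.5085.
x̄₁ − x̄₂ = 38.1 − 52.4 = -14.3000; the interval is -14.3000 ± 6.5085 = (-20.81, -7.79).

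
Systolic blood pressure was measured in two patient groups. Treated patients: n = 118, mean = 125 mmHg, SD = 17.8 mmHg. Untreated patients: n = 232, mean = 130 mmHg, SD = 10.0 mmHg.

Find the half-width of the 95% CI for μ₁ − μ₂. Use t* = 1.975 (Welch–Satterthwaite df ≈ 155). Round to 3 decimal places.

3.486

Per-group SEs: s₁/√n₁ = 17.8/√118 = 1.6386, s₂/√n₂ = 10.0/√232 = 0.6565.
Unpooled SE of the difference: √(2.68500996 + 0.43099225) = 1.7652.
Margin of error = t* · SE = 1.975 × 1.7652 = 3.4863.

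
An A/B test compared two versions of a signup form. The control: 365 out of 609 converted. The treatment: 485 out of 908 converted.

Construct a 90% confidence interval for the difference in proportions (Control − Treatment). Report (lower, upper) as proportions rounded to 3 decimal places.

First, p̂₁ = 365/609 = 0.5993; p̂₂ = 485/908 = 0.5341.
The two standard errors are √(0.5993×0.4007/609) = 0.01986 and √(0.5341×0.4659/908) = 0.01655.
Because the samples are independent, SE_diff = √(0.01986² + 0.01655²) = 0.02585.
Using z* = 1.645 for 90%, ME = 1.645 × 0.02585 = 0.04252.
p̂₁ − p̂₂ = 0.0652; interval 0.0652 ± 0.04252 gives (0.023, 0.108).

(0.023, 0.108)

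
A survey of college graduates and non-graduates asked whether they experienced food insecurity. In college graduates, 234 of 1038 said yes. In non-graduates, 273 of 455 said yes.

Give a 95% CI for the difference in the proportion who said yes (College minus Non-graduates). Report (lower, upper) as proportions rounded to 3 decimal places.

p̂₁ = 234/1038 = 0.2254 and p̂₂ = 273/455 = 0.6000.
SE₁ = √(p̂₁(1−p̂₁)/n₁) = √(0.2254·0.7746/1038) = 0.01297; SE₂ = √(0.6000·0.4000/455) = 0.02297.
Independent samples: SE of the difference = √(SE₁² + SE₂²) = √(0.0001682209 + 0.0005276209) = 0.02638.
z* for 95% confidence is 1.960, so the margin of error is 1.960 × 0.02638 = 0.05170.
Point estimate p̂₁ − p̂₂ = 0.2254 − 0.6000 = -0.3746.
-0.3746 ± 0.05170 → (-0.426, -0.323).

(-0.426, -0.323)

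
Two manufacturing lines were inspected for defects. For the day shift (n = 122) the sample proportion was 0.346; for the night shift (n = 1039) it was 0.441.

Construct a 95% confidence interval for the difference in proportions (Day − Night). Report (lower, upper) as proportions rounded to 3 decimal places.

SE₁ = √(p̂₁(1−p̂₁)/n₁) = √(0.3460·0.6540/122) = 0.04307; SE₂ = √(0.4410·0.5590/1039) = 0.01540.
Independent samples: SE of the difference = √(SE₁² + SE₂²) = √(0.0018550249 + 0.00023716) = 0.04574.
z* for 95% confidence is 1.960, so the margin of error is 1.960 × 0.04574 = 0.08965.
Point estimate p̂₁ − p̂₂ = 0.3460 − 0.4410 = -0.0950.
-0.0950 ± 0.08965 → (-0.185, -0.005).

(-0.185, -0.005)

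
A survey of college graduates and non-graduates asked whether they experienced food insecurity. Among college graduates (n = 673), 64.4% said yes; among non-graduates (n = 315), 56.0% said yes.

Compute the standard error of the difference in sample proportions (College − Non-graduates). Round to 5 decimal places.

SE₁ = √(p̂₁(1−p̂₁)/n₁) = √(0.6440·0.3560/673) = 0.01846; SE₂ = √(0.5600·0.4400/315) = 0.02797.
Independent samples: SE of the difference = √(SE₁² + SE₂²) = √(0.0003407716 + 0.0007823209) = 0.03351.

0.03351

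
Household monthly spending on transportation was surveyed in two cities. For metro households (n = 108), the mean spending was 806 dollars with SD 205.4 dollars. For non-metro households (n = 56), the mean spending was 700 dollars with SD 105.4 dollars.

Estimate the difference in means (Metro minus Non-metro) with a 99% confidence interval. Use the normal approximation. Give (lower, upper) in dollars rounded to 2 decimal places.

Per-group SEs: s₁/√n₁ = 205.4/√108 = 19.7646, s₂/√n₂ = 105.4/√56 = 14.0847.
Unpooled SE of the difference: √(390.63941316 + 198.37877409) = 24.2697.
Margin of error = z* · SE = 2.576 × 24.2697 = 62.5187.
x̄₁ − x̄₂ = 806 − 700 = 106.0000.
CI: 106.0000 ± 62.5187 = (43.48, 168.52).

(43.48, 168.52)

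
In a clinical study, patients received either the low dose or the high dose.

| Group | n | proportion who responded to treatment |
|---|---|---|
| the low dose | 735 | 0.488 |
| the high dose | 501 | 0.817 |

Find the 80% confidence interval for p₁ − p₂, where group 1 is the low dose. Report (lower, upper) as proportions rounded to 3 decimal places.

(-0.361, -0.297)

The two standard errors are √(0.4880×0.5120/735) = 0.01844 and √(0.8170×0.1830/501) = 0.01727.
Because the samples are independent, SE_diff = √(0.01844² + 0.01727²) = 0.02526.
Using z* = 1.282 for 80%, ME = 1.282 × 0.02526 = 0.03238.
p̂₁ − p̂₂ = -0.3290; interval -0.3290 ± 0.03238 gives (-0.361, -0.297).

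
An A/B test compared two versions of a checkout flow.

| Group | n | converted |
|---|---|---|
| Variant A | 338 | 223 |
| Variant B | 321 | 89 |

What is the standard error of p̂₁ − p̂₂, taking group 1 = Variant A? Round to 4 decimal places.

p̂₁ = 223/338 = 0.6598 and p̂₂ = 89/321 = 0.2773.
SE₁ = √(p̂₁(1−p̂₁)/n₁) = √(0.6598·0.3402/338) = 0.02577; SE₂ = √(0.2773·0.7227/321) = 0.02499.
Independent samples: SE of the difference = √(SE₁² + SE₂²) = √(0.0006640929 + 0.0006245001) = 0.03590.

0.0359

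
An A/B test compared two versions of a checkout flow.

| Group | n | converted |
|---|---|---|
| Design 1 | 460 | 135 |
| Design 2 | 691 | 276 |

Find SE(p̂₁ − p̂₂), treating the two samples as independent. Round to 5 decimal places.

0.02825

First, p̂₁ = 135/460 = 0.2935; p̂₂ = 276/691 = 0.3994.
The two standard errors are √(0.2935×0.7065/460) = 0.02123 and √(0.3994×0.6006/691) = 0.01863.
Because the samples are independent, SE_diff = √(0.02123² + 0.01863²) = 0.02825.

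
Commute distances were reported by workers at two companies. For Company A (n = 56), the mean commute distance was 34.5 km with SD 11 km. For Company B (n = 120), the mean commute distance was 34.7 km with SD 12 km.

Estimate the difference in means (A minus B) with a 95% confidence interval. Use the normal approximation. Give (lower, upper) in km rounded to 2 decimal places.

(-3.79, 3.39)

Per-group SEs: s₁/√n₁ = 11/√56 = 1.4699, s₂/√n₂ = 12/√120 = 1.0954.
Unpooled SE of the difference: √(2.16060601 + 1.19990116) = 1.8332.
Margin of error = z* · SE = 1.960 × 1.8332 = 3.5931.
x̄₁ − x̄₂ = 34.5 − 34.7 = -0.2000.
CI: -0.2000 ± 3.5931 = (-3.79, 3.39).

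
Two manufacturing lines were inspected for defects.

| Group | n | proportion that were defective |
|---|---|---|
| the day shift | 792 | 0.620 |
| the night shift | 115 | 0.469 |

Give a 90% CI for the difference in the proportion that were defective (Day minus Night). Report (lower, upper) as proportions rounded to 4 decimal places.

(0.0694, 0.2326)

Each SE is √(p̂(1−p̂)/n): √(0.6200·0.3800/792) = 0.01725 and √(0.4690·0.5310/115) = 0.04654.
SE(p̂₁ − p̂₂) = √(SE₁² + SE₂²) = √(0.0002975625 + 0.0021659716) = 0.04963, since the two samples are independent.
At 90% confidence z* = 1.645; margin = 1.645 × 0.04963 = 0.08164.
The difference is 0.6200 − 0.4690 = 0.1510, so the interval is 0.1510 ± 0.08164 = (0.0694, 0.2326).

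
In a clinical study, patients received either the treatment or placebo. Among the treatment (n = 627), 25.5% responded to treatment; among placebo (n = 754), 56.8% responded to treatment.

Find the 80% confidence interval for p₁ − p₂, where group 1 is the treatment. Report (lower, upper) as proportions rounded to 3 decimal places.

(-0.345, -0.281)

SE₁ = √(p̂₁(1−p̂₁)/n₁) = √(0.2550·0.7450/627) = 0.01741; SE₂ = √(0.5680·0.4320/754) = 0.01804.
Independent samples: SE of the difference = √(SE₁² + SE₂²) = √(0.0003031081 + 0.0003254416) = 0.02507.
z* for 80% confidence is 1.282, so the margin of error is 1.282 × 0.02507 = 0.03214.
Point estimate p̂₁ − p̂₂ = 0.2550 − 0.5680 = -0.3130.
-0.3130 ± 0.03214 → (-0.345, -0.281).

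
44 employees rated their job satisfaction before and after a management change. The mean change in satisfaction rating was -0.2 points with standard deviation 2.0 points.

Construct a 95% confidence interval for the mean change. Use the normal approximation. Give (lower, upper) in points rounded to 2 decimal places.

(-0.79, 0.39)

This is a matched-pairs design, so SE = s_d/√n = 2.0/√44 = 0.3015.
Margin = 1.960 × 0.3015 = 0.5909; the interval is -0.2 ± 0.5909 = (-0.79, 0.39).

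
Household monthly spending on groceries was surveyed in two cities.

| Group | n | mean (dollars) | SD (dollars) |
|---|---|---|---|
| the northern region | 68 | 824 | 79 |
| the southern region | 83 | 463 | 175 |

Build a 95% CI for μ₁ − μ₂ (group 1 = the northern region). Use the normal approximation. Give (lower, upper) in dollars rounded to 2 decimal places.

Standard errors of each mean: 79/√68 = 9.5802 and 175/√83 = 19.2087.
SE(x̄₁ − x̄₂) = √(9.5802² + 19.2087²) = 21.4652 for independent samples with unequal variances.
With z* = 1.960, the margin is 1.960 × 21.4652 = 42.0718.
x̄₁ − x̄₂ = 824 − 463 = 361.0000; the interval is 361.0000 ± 42.0718 = (318.93, 403.07).

(318.93, 403.07)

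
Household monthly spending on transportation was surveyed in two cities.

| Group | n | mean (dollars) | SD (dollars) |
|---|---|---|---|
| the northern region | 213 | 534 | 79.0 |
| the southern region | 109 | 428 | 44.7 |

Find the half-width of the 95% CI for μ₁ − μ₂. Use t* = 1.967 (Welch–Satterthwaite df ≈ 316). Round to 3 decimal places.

13.575

Per-group SEs: s₁/√n₁ = 79.0/√213 = 5.4130, s₂/√n₂ = 44.7/√109 = 4.2815.
Unpooled SE of the difference: √(29.300569 + 18.33124225) = 6.9016.
Margin of error = t* · SE = 1.967 × 6.9016 = 13.5754.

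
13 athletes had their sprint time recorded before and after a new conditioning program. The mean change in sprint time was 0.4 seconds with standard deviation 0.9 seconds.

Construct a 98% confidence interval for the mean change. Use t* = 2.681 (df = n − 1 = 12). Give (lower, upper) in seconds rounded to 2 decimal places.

(-0.27, 1.07)

Paired design: SE = s_d/√n = 0.9/√13 = 0.2496.
t* = 2.681; margin of error = 2.681 × 0.2496 = 0.6692.
0.4 ± 0.6692 → (-0.27, 1.07).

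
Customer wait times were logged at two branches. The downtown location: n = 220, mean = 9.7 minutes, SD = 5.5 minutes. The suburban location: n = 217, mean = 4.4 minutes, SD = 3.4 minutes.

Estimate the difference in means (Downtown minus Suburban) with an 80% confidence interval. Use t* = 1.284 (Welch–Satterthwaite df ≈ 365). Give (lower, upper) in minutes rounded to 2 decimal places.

(4.74, 5.86)

Standard errors of each mean: 5.5/√220 = 0.3708 and 3.4/√217 = 0.2308.
SE(x̄₁ − x̄₂) = √(0.3708² + 0.2308²) = 0.4368 for independent samples with unequal variances.
With t* = 1.284, the margin is 1.284 × 0.4368 = 0.5609.
x̄₁ − x̄₂ = 9.7 − 4.4 = 5.3000; the interval is 5.3000 ± 0.5609 = (4.74, 5.86).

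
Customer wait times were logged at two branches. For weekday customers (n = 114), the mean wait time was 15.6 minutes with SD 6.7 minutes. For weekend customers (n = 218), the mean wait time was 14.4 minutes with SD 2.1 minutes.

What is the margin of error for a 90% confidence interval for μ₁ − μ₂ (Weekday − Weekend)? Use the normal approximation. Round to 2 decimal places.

Per-group SEs: s₁/√n₁ = 6.7/√114 = 0.6275, s₂/√n₂ = 2.1/√218 = 0.1422.
Unpooled SE of the difference: √(0.39375625 + 0.02022084) = 0.6434.
Margin of error = z* · SE = 1.645 × 0.6434 = 1.0584.

1.06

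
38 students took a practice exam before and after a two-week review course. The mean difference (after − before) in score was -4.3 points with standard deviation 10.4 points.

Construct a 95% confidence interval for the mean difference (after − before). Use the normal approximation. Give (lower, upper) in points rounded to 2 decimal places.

(-7.61, -0.99)

This is a matched-pairs design, so SE = s_d/√n = 10.4/√38 = 1.6871.
Margin = 1.960 × 1.6871 = 3.3067; the interval is -4.3 ± 3.3067 = (-7.61, -0.99).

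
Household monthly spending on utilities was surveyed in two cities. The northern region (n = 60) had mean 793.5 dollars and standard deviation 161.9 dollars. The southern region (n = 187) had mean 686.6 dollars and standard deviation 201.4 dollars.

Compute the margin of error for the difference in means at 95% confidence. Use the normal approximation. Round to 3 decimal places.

50.115

Standard errors of each mean: 161.9/√60 = 20.9012 and 201.4/√187 = 14.7278.
SE(x̄₁ − x̄₂) = √(20.9012² + 14.7278²) = 25.5689 for independent samples with unequal variances.
With z* = 1.960, the margin is 1.960 × 25.5689 = 50.1150.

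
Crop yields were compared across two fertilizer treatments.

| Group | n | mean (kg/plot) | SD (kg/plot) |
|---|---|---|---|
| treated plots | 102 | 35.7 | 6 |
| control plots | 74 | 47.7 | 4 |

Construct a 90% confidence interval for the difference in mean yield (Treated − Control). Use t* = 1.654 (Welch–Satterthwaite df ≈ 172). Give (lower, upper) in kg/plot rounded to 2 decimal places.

(-13.25, -10.75)

SE₁ = s₁/√n₁ = 6/√102 = 0.5941; SE₂ = 4/√74 = 0.4650.
Independent samples, unequal variances: SE_diff = √(SE₁² + SE₂²) = √(0.35295481 + 0.216225) = 0.7544.
t* = 1.654, so margin of error = 1.654 × 0.7544 = 1.2478.
Difference in means = 35.7 − 47.7 = -12.0000.
-12.0000 ± 1.2478 → (-13.25, -10.75).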